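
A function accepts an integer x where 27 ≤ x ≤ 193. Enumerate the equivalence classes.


Valid range: [27, 193]
Class 1: x < 27 — invalid
Class 2: 27 ≤ x ≤ 193 — valid
Class 3: x > 193 — invalid
Total equivalence classes: 3

3 equivalence classes


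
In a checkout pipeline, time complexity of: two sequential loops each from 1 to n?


Reasoning: sequential dominates: O(n) + O(n) = O(n)
Complexity: O(n)

O(n)


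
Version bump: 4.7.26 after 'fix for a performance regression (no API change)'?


Current: 4.7.26
Change category: 'fix for a performance regression (no API change)' → patch bump
SemVer rule: patch bump → increment PATCH (MAJOR and MINOR unchanged)
New: 4.7.27

4.7.27


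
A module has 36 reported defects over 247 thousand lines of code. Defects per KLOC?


Defect density = defects / KLOC
Defect density = 36 / 247
Defect density = 0.146 defects/KLOC

0.146 defects/KLOC


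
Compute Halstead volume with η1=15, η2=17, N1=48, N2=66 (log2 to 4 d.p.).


Formula: V = N * log2(η), where N = N1 + N2 and η = η1 + η2
η = 15 + 17 = 32
N = 48 + 66 = 114
log2(32) ≈ 5.0000
V = 114 * 5.0000 = 570.00

570.00


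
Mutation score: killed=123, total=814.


Mutation score = killed / total * 100
Mutation score = 123 / 814 * 100
Mutation score = 15.11%

15.11%


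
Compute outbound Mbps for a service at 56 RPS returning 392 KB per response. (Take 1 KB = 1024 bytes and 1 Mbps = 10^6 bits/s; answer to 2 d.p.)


Formula: Mbps = payload_bytes * RPS * 8 / 1e6
Payload per request = 392 KB = 392 * 1024 = 401408 bytes
Total bytes/sec = 401408 * 56 = 22478848
Total bits/sec = 22478848 * 8 = 179830784
Mbps = 179830784 / 1e6 = 179.83

179.83 Mbps


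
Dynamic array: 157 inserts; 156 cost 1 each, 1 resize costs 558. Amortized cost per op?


Formula: Amortized cost = Total cost / Operations
Total cost = (156 * 1) + (1 * 558)
Total cost = 156 + 558 = 714
Amortized = 714 / 157 = 4.5478

4.5478


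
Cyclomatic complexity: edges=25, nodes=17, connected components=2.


Formula: V(G) = E - N + 2P
V(G) = 25 - 17 + 2*2
V(G) = 8 + 4
V(G) = 12

12


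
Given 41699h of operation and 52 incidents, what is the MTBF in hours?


Formula: MTBF = Total operating time / Number of failures
MTBF = 41699 / 52
MTBF = 801.9 hours

801.9 hours


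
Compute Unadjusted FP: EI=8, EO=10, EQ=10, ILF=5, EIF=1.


UFP = EI*4 + EO*5 + EQ*4 + ILF*10 + EIF*7
UFP = 8*4 + 10*5 + 10*4 + 5*10 + 1*7
UFP = 32 + 50 + 40 + 50 + 7
UFP = 179

179


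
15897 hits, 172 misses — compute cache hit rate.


Formula: hit rate = hits / (hits + misses) * 100
hit rate = 15897 / (15897 + 172) * 100
hit rate = 15897 / 16069 * 100
hit rate = 98.93%

98.93%


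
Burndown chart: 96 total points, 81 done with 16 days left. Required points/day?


Formula: Required rate = Remaining points / Days left
Remaining = 96 - 81 = 15 points
Required rate = 15 / 16 = 0.94 points/day

0.94 points/day


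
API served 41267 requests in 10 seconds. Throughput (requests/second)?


Formula: throughput = requests / seconds
throughput = 41267 / 10
throughput = 4126.7 requests/second

4126.7 requests/second


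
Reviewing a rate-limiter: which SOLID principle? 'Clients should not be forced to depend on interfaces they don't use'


This describes the Interface Segregation Principle (ISP)

Interface Segregation Principle (ISP)


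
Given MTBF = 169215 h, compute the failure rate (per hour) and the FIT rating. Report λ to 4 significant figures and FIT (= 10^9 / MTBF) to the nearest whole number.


Formula: λ = 1 / MTBF; FIT = λ × 1e9 = 1e9 / MTBF
λ = 1 / 169215 ≈ 5.910e-06 failures/hour
FIT = 1e9 / 169215 ≈ 5910 failures per 1e9 hours (nearest whole number)

λ = 5.910e-06 /h, FIT = 5910


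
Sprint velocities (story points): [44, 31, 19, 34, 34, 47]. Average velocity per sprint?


Formula: Avg velocity = Total points / Number of sprints
Points: [44, 31, 19, 34, 34, 47]
Sum = 44 + 31 + 19 + 34 + 34 + 47 = 209
Avg velocity = 209 / 6 = 34.83 points/sprint

34.83 points/sprint


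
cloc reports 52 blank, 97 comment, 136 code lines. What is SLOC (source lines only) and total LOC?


Total LOC = blank + comment + code
Total LOC = 52 + 97 + 136 = 285
SLOC (source only) = code = 136

Total LOC: 285, SLOC: 136


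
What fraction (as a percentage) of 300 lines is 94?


Coverage = covered / total * 100
Coverage = 94 / 300 * 100
Coverage = 31.33%

31.33%


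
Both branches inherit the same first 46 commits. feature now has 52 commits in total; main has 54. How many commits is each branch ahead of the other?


Common ancestor: commit #46
feature commits after divergence: 52 - 46 = 6
main commits after divergence: 54 - 46 = 8
feature is 6 commits ahead of main
main is 8 commits ahead of feature

feature ahead: 6, main ahead: 8


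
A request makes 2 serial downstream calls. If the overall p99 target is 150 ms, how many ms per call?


Formula: per_stage = total_budget / stages
per_stage = 150 / 2
per_stage = 75.0 ms

75.0 ms


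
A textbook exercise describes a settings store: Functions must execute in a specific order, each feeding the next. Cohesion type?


Reasoning: Output of one is input to next
Type: Sequential cohesion

Sequential cohesion


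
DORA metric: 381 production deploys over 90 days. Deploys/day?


Formula: deployments per day = releases / days
= 381 / 90
= 4.233 deploys/day
(equivalently, 29.63 deploys/week)

4.233 deploys/day


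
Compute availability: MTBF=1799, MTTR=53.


Availability = MTBF / (MTBF + MTTR)
Availability = 1799 / (1799 + 53)
Availability = 1799 / 1852
Availability = 97.1382%

97.1382%


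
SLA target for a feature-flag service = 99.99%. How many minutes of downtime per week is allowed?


Formula: allowed downtime = period * (100 - SLA) / 100
Period (week) = 10080 minutes
Unavailability fraction = (100 - 99.99) / 100
Allowed downtime = 10080 * (100 - 99.99) / 100
Allowed downtime = 1.008 minutes

1.008 minutes


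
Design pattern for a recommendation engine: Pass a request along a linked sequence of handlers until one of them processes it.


This matches the Chain of Responsibility pattern

Chain of Responsibility


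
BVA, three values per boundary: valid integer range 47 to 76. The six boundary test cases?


Range: [47, 76]
Boundaries: just below min, min, min+1, max-1, max, just above max
Values: [46, 47, 48, 75, 76, 77]

[46, 47, 48, 75, 76, 77]


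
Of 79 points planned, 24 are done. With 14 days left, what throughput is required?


Formula: Required rate = Remaining points / Days left
Remaining = 79 - 24 = 55 points
Required rate = 55 / 14 = 3.93 points/day

3.93 points/day


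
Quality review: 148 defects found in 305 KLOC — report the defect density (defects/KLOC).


Defect density = defects / KLOC
Defect density = 148 / 305
Defect density = 0.485 defects/KLOC

0.485 defects/KLOC


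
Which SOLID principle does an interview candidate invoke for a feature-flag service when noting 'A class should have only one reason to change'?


This describes the Single Responsibility Principle (SRP)

Single Responsibility Principle (SRP)


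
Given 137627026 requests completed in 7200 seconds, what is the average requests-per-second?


Formula: throughput = requests / seconds
throughput = 137627026 / 7200
throughput = 19114.86 requests/second

19114.86 requests/second


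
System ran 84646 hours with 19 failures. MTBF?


Formula: MTBF = Total operating time / Number of failures
MTBF = 84646 / 19
MTBF = 4455.05 hours

4455.05 hours


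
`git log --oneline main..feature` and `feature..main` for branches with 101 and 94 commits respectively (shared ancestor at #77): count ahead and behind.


Common ancestor: commit #77
feature commits after divergence: 101 - 77 = 24
main commits after divergence: 94 - 77 = 17
feature is 24 commits ahead of main
main is 17 commits ahead of feature

feature ahead: 24, main ahead: 17


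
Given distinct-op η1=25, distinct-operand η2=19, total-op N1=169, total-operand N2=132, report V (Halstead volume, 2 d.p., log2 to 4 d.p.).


Formula: V = N * log2(η), where N = N1 + N2 and η = η1 + η2
η = 25 + 19 = 44
N = 169 + 132 = 301
log2(44) ≈ 5.4594
V = 301 * 5.4594 = 1643.28

1643.28


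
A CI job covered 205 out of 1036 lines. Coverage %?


Coverage = covered / total * 100
Coverage = 205 / 1036 * 100
Coverage = 19.79%

19.79%


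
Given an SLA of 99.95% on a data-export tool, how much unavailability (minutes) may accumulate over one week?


Formula: allowed downtime = period * (100 - SLA) / 100
Period (week) = 10080 minutes
Unavailability fraction = (100 - 99.95) / 100
Allowed downtime = 10080 * (100 - 99.95) / 100
Allowed downtime = 5.04 minutes

5.04 minutes


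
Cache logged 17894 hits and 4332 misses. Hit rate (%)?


Formula: hit rate = hits / (hits + misses) * 100
hit rate = 17894 / (17894 + 4332) * 100
hit rate = 17894 / 22226 * 100
hit rate = 80.51%

80.51%


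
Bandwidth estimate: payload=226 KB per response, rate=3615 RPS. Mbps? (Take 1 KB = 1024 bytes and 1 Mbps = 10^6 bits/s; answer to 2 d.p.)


Formula: Mbps = payload_bytes * RPS * 8 / 1e6
Payload per request = 226 KB = 226 * 1024 = 231424 bytes
Total bytes/sec = 231424 * 3615 = 836597760
Total bits/sec = 836597760 * 8 = 6692782080
Mbps = 6692782080 / 1e6 = 6692.78

6692.78 Mbps


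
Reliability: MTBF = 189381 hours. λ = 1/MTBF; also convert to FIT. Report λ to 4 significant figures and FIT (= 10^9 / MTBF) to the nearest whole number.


Formula: λ = 1 / MTBF; FIT = λ × 1e9 = 1e9 / MTBF
λ = 1 / 189381 ≈ 5.280e-06 failures/hour
FIT = 1e9 / 189381 ≈ 5280 failures per 1e9 hours (nearest whole number)

λ = 5.280e-06 /h, FIT = 5280


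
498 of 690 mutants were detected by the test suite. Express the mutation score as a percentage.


Mutation score = killed / total * 100
Mutation score = 498 / 690 * 100
Mutation score = 72.17%

72.17%


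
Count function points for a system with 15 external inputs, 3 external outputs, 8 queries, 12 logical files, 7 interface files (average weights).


UFP = EI*4 + EO*5 + EQ*4 + ILF*10 + EIF*7
UFP = 15*4 + 3*5 + 8*4 + 12*10 + 7*7
UFP = 60 + 15 + 32 + 120 + 49
UFP = 276

276


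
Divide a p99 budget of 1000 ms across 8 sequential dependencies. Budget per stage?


Formula: per_stage = total_budget / stages
per_stage = 1000 / 8
per_stage = 125.0 ms

125.0 ms


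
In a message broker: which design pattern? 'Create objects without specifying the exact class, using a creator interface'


This matches the Factory Method pattern

Factory Method


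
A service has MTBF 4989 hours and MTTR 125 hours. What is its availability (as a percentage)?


Availability = MTBF / (MTBF + MTTR)
Availability = 4989 / (4989 + 125)
Availability = 4989 / 5114
Availability = 97.5557%

97.5557%


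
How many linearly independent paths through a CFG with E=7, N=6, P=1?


Formula: V(G) = E - N + 2P
V(G) = 7 - 6 + 2*1
V(G) = 1 + 2
V(G) = 3

3


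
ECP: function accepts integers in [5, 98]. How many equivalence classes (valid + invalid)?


Valid range: [5, 98]
Class 1: x < 5 — invalid
Class 2: 5 ≤ x ≤ 98 — valid
Class 3: x > 98 — invalid
Total equivalence classes: 3

3 equivalence classes


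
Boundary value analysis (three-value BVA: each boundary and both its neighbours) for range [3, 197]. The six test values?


Range: [3, 197]
Boundaries: just below min, min, min+1, max-1, max, just above max
Values: [2, 3, 4, 196, 197, 198]

[2, 3, 4, 196, 197, 198]


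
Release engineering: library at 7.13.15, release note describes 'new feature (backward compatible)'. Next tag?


Current: 7.13.15
Change category: 'new feature (backward compatible)' → minor bump
SemVer rule: minor bump → increment MINOR, reset PATCH to 0 (MAJOR unchanged)
New: 7.14.0

7.14.0


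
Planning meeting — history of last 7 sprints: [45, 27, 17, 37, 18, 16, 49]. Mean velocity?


Formula: Avg velocity = Total points / Number of sprints
Points: [45, 27, 17, 37, 18, 16, 49]
Sum = 45 + 27 + 17 + 37 + 18 + 16 + 49 = 209
Avg velocity = 209 / 7 = 29.86 points/sprint

29.86 points/sprint


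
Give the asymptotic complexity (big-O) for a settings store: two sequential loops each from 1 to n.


Reasoning: sequential dominates: O(n) + O(n) = O(n)
Complexity: O(n)

O(n)


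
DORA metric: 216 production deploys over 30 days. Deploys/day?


Formula: deployments per day = releases / days
= 216 / 30
= 7.2 deploys/day
(equivalently, 50.4 deploys/week)

7.2 deploys/day


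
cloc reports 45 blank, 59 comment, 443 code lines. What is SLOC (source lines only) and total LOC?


Total LOC = blank + comment + code
Total LOC = 45 + 59 + 443 = 547
SLOC (source only) = code = 443

Total LOC: 547, SLOC: 443


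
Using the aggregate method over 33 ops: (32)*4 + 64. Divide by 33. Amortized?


Formula: Amortized cost = Total cost / Operations
Total cost = (32 * 4) + (1 * 64)
Total cost = 128 + 64 = 192
Amortized = 192 / 33 = 5.8182

5.8182


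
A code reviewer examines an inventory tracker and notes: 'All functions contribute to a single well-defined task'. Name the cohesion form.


Reasoning: Best: single purpose
Type: Functional cohesion

Functional cohesion


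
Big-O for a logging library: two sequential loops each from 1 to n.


Reasoning: sequential dominates: O(n) + O(n) = O(n)
Complexity: O(n)

O(n)


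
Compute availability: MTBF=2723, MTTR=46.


Availability = MTBF / (MTBF + MTTR)
Availability = 2723 / (2723 + 46)
Availability = 2723 / 2769
Availability = 98.3388%

98.3388%


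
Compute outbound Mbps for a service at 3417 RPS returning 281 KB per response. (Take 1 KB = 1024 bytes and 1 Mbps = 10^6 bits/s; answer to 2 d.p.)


Formula: Mbps = payload_bytes * RPS * 8 / 1e6
Payload per request = 281 KB = 281 * 1024 = 287744 bytes
Total bytes/sec = 287744 * 3417 = 983221248
Total bits/sec = 983221248 * 8 = 7865769984
Mbps = 7865769984 / 1e6 = 7865.77

7865.77 Mbps


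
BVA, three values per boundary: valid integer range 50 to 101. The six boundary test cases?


Range: [50, 101]
Boundaries: just below min, min, min+1, max-1, max, just above max
Values: [49, 50, 51, 100, 101, 102]

[49, 50, 51, 100, 101, 102]


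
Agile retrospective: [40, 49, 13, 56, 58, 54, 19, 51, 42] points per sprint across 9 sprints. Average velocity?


Formula: Avg velocity = Total points / Number of sprints
Points: [40, 49, 13, 56, 58, 54, 19, 51, 42]
Sum = 40 + 49 + 13 + 56 + 58 + 54 + 19 + 51 + 42 = 382
Avg velocity = 382 / 9 = 42.44 points/sprint

42.44 points/sprint


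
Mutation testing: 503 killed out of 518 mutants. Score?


Mutation score = killed / total * 100
Mutation score = 503 / 518 * 100
Mutation score = 97.1%

97.1%


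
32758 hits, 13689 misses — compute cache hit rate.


Formula: hit rate = hits / (hits + misses) * 100
hit rate = 32758 / (32758 + 13689) * 100
hit rate = 32758 / 46447 * 100
hit rate = 70.53%

70.53%


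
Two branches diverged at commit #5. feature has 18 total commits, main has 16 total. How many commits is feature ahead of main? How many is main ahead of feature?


Common ancestor: commit #5
feature commits after divergence: 18 - 5 = 13
main commits after divergence: 16 - 5 = 11
feature is 13 commits ahead of main
main is 11 commits ahead of feature

feature ahead: 13, main ahead: 11


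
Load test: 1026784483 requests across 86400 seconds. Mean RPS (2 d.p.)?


Formula: throughput = requests / seconds
throughput = 1026784483 / 86400
throughput = 11884.08 requests/second

11884.08 requests/second


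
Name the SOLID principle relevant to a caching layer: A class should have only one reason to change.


This describes the Single Responsibility Principle (SRP)

Single Responsibility Principle (SRP)


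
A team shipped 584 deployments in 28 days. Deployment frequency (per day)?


Formula: deployments per day = releases / days
= 584 / 28
= 20.857 deploys/day
(equivalently, 146.0 deploys/week)

20.857 deploys/day


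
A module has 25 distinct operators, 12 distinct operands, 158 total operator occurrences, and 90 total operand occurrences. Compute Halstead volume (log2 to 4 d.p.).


Formula: V = N * log2(η), where N = N1 + N2 and η = η1 + η2
η = 25 + 12 = 37
N = 158 + 90 = 248
log2(37) ≈ 5.2095
V = 248 * 5.2095 = 1291.96

1291.96


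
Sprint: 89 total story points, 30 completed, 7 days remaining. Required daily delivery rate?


Formula: Required rate = Remaining points / Days left
Remaining = 89 - 30 = 59 points
Required rate = 59 / 7 = 8.43 points/day

8.43 points/day


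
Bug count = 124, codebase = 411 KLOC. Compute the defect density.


Defect density = defects / KLOC
Defect density = 124 / 411
Defect density = 0.302 defects/KLOC

0.302 defects/KLOC


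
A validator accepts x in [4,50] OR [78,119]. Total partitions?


Valid ranges: [4,50] and [78,119]
Class 1: x < 4 — invalid
Class 2: 4 ≤ x ≤ 50 — valid
Class 3: 50 < x < 78 — invalid (gap between ranges)
Class 4: 78 ≤ x ≤ 119 — valid
Class 5: x > 119 — invalid
Total equivalence classes: 5

5 equivalence classes


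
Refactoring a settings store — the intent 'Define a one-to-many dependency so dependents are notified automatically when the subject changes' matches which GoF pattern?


This matches the Observer pattern

Observer


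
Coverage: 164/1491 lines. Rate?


Coverage = covered / total * 100
Coverage = 164 / 1491 * 100
Coverage = 11.0%

11.0%


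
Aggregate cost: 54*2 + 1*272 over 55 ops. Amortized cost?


Formula: Amortized cost = Total cost / Operations
Total cost = (54 * 2) + (1 * 272)
Total cost = 108 + 272 = 380
Amortized = 380 / 55 = 6.9091

6.9091


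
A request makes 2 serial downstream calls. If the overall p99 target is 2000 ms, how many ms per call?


Formula: per_stage = total_budget / stages
per_stage = 2000 / 2
per_stage = 1000.0 ms

1000.0 ms


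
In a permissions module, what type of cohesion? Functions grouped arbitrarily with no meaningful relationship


Reasoning: Worst: random grouping
Type: Coincidental cohesion

Coincidental cohesion


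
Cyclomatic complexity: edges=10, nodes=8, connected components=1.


Formula: V(G) = E - N + 2P
V(G) = 10 - 8 + 2*1
V(G) = 2 + 2
V(G) = 4

4


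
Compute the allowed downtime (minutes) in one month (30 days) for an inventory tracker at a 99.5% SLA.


Formula: allowed downtime = period * (100 - SLA) / 100
Period (month (30 days)) = 43200 minutes
Unavailability fraction = (100 - 99.5) / 100
Allowed downtime = 43200 * (100 - 99.5) / 100
Allowed downtime = 216.0 minutes

216.0 minutes


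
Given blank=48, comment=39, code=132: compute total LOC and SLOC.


Total LOC = blank + comment + code
Total LOC = 48 + 39 + 132 = 219
SLOC (source only) = code = 132

Total LOC: 219, SLOC: 132


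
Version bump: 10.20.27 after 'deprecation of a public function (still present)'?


Current: 10.20.27
Change category: 'deprecation of a public function (still present)' → minor bump
SemVer rule: minor bump → increment MINOR, reset PATCH to 0 (MAJOR unchanged)
New: 10.21.0

10.21.0


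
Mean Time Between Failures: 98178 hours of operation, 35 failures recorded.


Formula: MTBF = Total operating time / Number of failures
MTBF = 98178 / 35
MTBF = 2805.09 hours

2805.09 hours


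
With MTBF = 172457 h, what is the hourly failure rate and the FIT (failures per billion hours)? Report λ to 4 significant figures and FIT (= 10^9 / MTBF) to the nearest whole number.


Formula: λ = 1 / MTBF; FIT = λ × 1e9 = 1e9 / MTBF
λ = 1 / 172457 ≈ 5.799e-06 failures/hour
FIT = 1e9 / 172457 ≈ 5799 failures per 1e9 hours (nearest whole number)

λ = 5.799e-06 /h, FIT = 5799


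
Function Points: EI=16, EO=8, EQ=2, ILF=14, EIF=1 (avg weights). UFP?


UFP = EI*4 + EO*5 + EQ*4 + ILF*10 + EIF*7
UFP = 16*4 + 8*5 + 2*4 + 14*10 + 1*7
UFP = 64 + 40 + 8 + 140 + 7
UFP = 259

259


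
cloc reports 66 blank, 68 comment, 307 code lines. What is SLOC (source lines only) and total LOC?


Total LOC = blank + comment + code
Total LOC = 66 + 68 + 307 = 441
SLOC (source only) = code = 307

Total LOC: 441, SLOC: 307


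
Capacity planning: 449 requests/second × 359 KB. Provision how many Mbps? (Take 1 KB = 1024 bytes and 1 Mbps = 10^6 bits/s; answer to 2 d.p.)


Formula: Mbps = payload_bytes * RPS * 8 / 1e6
Payload per request = 359 KB = 359 * 1024 = 367616 bytes
Total bytes/sec = 367616 * 449 = 165059584
Total bits/sec = 165059584 * 8 = 1320476672
Mbps = 1320476672 / 1e6 = 1320.48

1320.48 Mbps


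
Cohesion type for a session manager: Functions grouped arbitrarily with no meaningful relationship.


Reasoning: Worst: random grouping
Type: Coincidental cohesion

Coincidental cohesion


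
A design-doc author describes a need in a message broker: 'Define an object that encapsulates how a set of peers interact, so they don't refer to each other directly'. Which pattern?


This matches the Mediator pattern

Mediator


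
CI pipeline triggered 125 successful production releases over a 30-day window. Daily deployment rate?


Formula: deployments per day = releases / days
= 125 / 30
= 4.167 deploys/day
(equivalently, 29.17 deploys/week)

4.167 deploys/day


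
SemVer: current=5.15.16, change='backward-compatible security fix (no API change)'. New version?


Current: 5.15.16
Change category: 'backward-compatible security fix (no API change)' → patch bump
SemVer rule: patch bump → increment PATCH (MAJOR and MINOR unchanged)
New: 5.15.17

5.15.17


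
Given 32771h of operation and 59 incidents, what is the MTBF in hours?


Formula: MTBF = Total operating time / Number of failures
MTBF = 32771 / 59
MTBF = 555.44 hours

555.44 hours


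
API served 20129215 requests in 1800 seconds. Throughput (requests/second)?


Formula: throughput = requests / seconds
throughput = 20129215 / 1800
throughput = 11182.9 requests/second

11182.9 requests/second


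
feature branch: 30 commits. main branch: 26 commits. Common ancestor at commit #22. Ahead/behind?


Common ancestor: commit #22
feature commits after divergence: 30 - 22 = 8
main commits after divergence: 26 - 22 = 4
feature is 8 commits ahead of main
main is 4 commits ahead of feature

feature ahead: 8, main ahead: 4


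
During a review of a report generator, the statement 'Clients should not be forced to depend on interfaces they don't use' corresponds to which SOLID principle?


This describes the Interface Segregation Principle (ISP)

Interface Segregation Principle (ISP)


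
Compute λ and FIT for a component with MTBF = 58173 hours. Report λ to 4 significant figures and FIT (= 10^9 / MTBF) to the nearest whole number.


Formula: λ = 1 / MTBF; FIT = λ × 1e9 = 1e9 / MTBF
λ = 1 / 58173 ≈ 1.719e-05 failures/hour
FIT = 1e9 / 58173 ≈ 17190 failures per 1e9 hours (nearest whole number)

λ = 1.719e-05 /h, FIT = 17190


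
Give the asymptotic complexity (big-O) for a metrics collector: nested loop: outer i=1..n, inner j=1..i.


Reasoning: triangle: n(n+1)/2 ~ n^2/2
Complexity: O(n^2)

O(n^2)


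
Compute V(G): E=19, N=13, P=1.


Formula: V(G) = E - N + 2P
V(G) = 19 - 13 + 2*1
V(G) = 6 + 2
V(G) = 8

8


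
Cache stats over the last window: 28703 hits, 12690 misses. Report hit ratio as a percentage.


Formula: hit rate = hits / (hits + misses) * 100
hit rate = 28703 / (28703 + 12690) * 100
hit rate = 28703 / 41393 * 100
hit rate = 69.34%

69.34%


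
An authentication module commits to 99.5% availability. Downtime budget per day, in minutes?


Formula: allowed downtime = period * (100 - SLA) / 100
Period (day) = 1440 minutes
Unavailability fraction = (100 - 99.5) / 100
Allowed downtime = 1440 * (100 - 99.5) / 100
Allowed downtime = 7.2 minutes

7.2 minutes


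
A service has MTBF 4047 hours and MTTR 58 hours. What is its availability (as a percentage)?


Availability = MTBF / (MTBF + MTTR)
Availability = 4047 / (4047 + 58)
Availability = 4047 / 4105
Availability = 98.5871%

98.5871%


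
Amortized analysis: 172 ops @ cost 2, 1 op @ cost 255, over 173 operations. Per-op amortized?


Formula: Amortized cost = Total cost / Operations
Total cost = (172 * 2) + (1 * 255)
Total cost = 344 + 255 = 599
Amortized = 599 / 173 = 3.4624

3.4624


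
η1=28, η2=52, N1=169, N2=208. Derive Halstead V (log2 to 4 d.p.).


Formula: V = N * log2(η), where N = N1 + N2 and η = η1 + η2
η = 28 + 52 = 80
N = 169 + 208 = 377
log2(80) ≈ 6.3219
V = 377 * 6.3219 = 2383.36

2383.36


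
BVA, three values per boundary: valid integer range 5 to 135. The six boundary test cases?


Range: [5, 135]
Boundaries: just below min, min, min+1, max-1, max, just above max
Values: [4, 5, 6, 134, 135, 136]

[4, 5, 6, 134, 135, 136]


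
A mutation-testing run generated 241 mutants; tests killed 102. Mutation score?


Mutation score = killed / total * 100
Mutation score = 102 / 241 * 100
Mutation score = 42.32%

42.32%


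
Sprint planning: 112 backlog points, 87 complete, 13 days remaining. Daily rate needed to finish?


Formula: Required rate = Remaining points / Days left
Remaining = 112 - 87 = 25 points
Required rate = 25 / 13 = 1.92 points/day

1.92 points/day


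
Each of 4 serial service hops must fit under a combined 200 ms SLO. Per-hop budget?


Formula: per_stage = total_budget / stages
per_stage = 200 / 4
per_stage = 50.0 ms

50.0 ms


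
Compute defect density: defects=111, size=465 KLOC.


Defect density = defects / KLOC
Defect density = 111 / 465
Defect density = 0.239 defects/KLOC

0.239 defects/KLOC


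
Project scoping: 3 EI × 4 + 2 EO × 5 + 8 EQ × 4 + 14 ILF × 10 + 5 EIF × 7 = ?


UFP = EI*4 + EO*5 + EQ*4 + ILF*10 + EIF*7
UFP = 3*4 + 2*5 + 8*4 + 14*10 + 5*7
UFP = 12 + 10 + 32 + 140 + 35
UFP = 229

229


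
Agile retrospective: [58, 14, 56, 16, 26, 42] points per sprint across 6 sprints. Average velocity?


Formula: Avg velocity = Total points / Number of sprints
Points: [58, 14, 56, 16, 26, 42]
Sum = 58 + 14 + 56 + 16 + 26 + 42 = 212
Avg velocity = 212 / 6 = 35.33 points/sprint

35.33 points/sprint


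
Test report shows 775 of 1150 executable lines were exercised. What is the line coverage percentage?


Coverage = covered / total * 100
Coverage = 775 / 1150 * 100
Coverage = 67.39%

67.39%


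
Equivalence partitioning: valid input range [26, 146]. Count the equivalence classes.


Valid range: [26, 146]
Class 1: x < 26 — invalid
Class 2: 26 ≤ x ≤ 146 — valid
Class 3: x > 146 — invalid
Total equivalence classes: 3

3 equivalence classes


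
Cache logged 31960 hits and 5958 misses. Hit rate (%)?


Formula: hit rate = hits / (hits + misses) * 100
hit rate = 31960 / (31960 + 5958) * 100
hit rate = 31960 / 37918 * 100
hit rate = 84.29%

84.29%


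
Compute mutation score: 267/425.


Mutation score = killed / total * 100
Mutation score = 267 / 425 * 100
Mutation score = 62.82%

62.82%


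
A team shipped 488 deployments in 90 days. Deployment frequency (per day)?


Formula: deployments per day = releases / days
= 488 / 90
= 5.422 deploys/day
(equivalently, 37.96 deploys/week)

5.422 deploys/day


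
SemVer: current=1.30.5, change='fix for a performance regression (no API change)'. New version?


Current: 1.30.5
Change category: 'fix for a performance regression (no API change)' → patch bump
SemVer rule: patch bump → increment PATCH (MAJOR and MINOR unchanged)
New: 1.30.6

1.30.6


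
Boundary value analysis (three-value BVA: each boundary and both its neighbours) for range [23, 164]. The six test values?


Range: [23, 164]
Boundaries: just below min, min, min+1, max-1, max, just above max
Values: [22, 23, 24, 163, 164, 165]

[22, 23, 24, 163, 164, 165]


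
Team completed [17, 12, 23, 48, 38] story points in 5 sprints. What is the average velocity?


Formula: Avg velocity = Total points / Number of sprints
Points: [17, 12, 23, 48, 38]
Sum = 17 + 12 + 23 + 48 + 38 = 138
Avg velocity = 138 / 5 = 27.6 points/sprint

27.6 points/sprint


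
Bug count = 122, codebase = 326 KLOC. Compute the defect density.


Defect density = defects / KLOC
Defect density = 122 / 326
Defect density = 0.374 defects/KLOC

0.374 defects/KLOC


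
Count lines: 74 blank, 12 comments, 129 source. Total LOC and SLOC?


Total LOC = blank + comment + code
Total LOC = 74 + 12 + 129 = 215
SLOC (source only) = code = 129

Total LOC: 215, SLOC: 129


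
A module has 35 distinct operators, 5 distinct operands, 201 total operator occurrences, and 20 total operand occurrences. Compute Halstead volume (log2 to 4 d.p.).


Formula: V = N * log2(η), where N = N1 + N2 and η = η1 + η2
η = 35 + 5 = 40
N = 201 + 20 = 221
log2(40) ≈ 5.3219
V = 221 * 5.3219 = 1176.14

1176.14


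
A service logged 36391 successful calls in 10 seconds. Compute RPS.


Formula: throughput = requests / seconds
throughput = 36391 / 10
throughput = 3639.1 requests/second

3639.1 requests/second


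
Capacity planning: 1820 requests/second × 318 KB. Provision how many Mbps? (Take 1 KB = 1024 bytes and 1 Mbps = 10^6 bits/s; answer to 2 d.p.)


Formula: Mbps = payload_bytes * RPS * 8 / 1e6
Payload per request = 318 KB = 318 * 1024 = 325632 bytes
Total bytes/sec = 325632 * 1820 = 592650240
Total bits/sec = 592650240 * 8 = 4741201920
Mbps = 4741201920 / 1e6 = 4741.2

4741.2 Mbps


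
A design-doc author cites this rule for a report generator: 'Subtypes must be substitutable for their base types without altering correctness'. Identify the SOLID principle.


This describes the Liskov Substitution Principle (LSP)

Liskov Substitution Principle (LSP)


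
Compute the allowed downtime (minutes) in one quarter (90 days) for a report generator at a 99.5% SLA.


Formula: allowed downtime = period * (100 - SLA) / 100
Period (quarter (90 days)) = 129600 minutes
Unavailability fraction = (100 - 99.5) / 100
Allowed downtime = 129600 * (100 - 99.5) / 100
Allowed downtime = 648.0 minutes

648.0 minutes


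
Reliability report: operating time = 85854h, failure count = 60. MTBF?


Formula: MTBF = Total operating time / Number of failures
MTBF = 85854 / 60
MTBF = 1430.9 hours

1430.9 hours


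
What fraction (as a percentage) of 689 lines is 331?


Coverage = covered / total * 100
Coverage = 331 / 689 * 100
Coverage = 48.04%

48.04%


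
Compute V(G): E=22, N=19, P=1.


Formula: V(G) = E - N + 2P
V(G) = 22 - 19 + 2*1
V(G) = 3 + 2
V(G) = 5

5


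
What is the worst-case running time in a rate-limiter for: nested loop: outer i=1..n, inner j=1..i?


Reasoning: triangle: n(n+1)/2 ~ n^2/2
Complexity: O(n^2)

O(n^2)


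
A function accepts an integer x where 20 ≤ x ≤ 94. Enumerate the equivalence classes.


Valid range: [20, 94]
Class 1: x < 20 — invalid
Class 2: 20 ≤ x ≤ 94 — valid
Class 3: x > 94 — invalid
Total equivalence classes: 3

3 equivalence classes


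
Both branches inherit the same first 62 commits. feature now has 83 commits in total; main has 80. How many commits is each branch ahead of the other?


Common ancestor: commit #62
feature commits after divergence: 83 - 62 = 21
main commits after divergence: 80 - 62 = 18
feature is 21 commits ahead of main
main is 18 commits ahead of feature

feature ahead: 21, main ahead: 18


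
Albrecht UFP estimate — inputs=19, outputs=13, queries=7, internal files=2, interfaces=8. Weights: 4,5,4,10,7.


UFP = EI*4 + EO*5 + EQ*4 + ILF*10 + EIF*7
UFP = 19*4 + 13*5 + 7*4 + 2*10 + 8*7
UFP = 76 + 65 + 28 + 20 + 56
UFP = 245

245


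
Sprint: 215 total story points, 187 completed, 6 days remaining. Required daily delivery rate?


Formula: Required rate = Remaining points / Days left
Remaining = 215 - 187 = 28 points
Required rate = 28 / 6 = 4.67 points/day

4.67 points/day


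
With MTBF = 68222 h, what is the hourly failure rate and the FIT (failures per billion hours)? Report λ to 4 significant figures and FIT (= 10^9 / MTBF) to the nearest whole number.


Formula: λ = 1 / MTBF; FIT = λ × 1e9 = 1e9 / MTBF
λ = 1 / 68222 ≈ 1.466e-05 failures/hour
FIT = 1e9 / 68222 ≈ 14658 failures per 1e9 hours (nearest whole number)

λ = 1.466e-05 /h, FIT = 14658


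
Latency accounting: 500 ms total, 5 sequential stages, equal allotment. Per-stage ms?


Formula: per_stage = total_budget / stages
per_stage = 500 / 5
per_stage = 100.0 ms

100.0 ms


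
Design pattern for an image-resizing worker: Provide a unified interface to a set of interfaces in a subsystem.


This matches the Facade pattern

Facade


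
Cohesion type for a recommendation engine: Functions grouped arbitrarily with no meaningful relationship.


Reasoning: Worst: random grouping
Type: Coincidental cohesion

Coincidental cohesion


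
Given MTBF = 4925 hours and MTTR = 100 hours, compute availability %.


Availability = MTBF / (MTBF + MTTR)
Availability = 4925 / (4925 + 100)
Availability = 4925 / 5025
Availability = 98.01%

98.01%


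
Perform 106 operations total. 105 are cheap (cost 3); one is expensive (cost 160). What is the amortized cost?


Formula: Amortized cost = Total cost / Operations
Total cost = (105 * 3) + (1 * 160)
Total cost = 315 + 160 = 475
Amortized = 475 / 106 = 4.4811

4.4811


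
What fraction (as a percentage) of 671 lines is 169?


Coverage = covered / total * 100
Coverage = 169 / 671 * 100
Coverage = 25.19%

25.19%


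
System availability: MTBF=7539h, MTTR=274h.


Availability = MTBF / (MTBF + MTTR)
Availability = 7539 / (7539 + 274)
Availability = 7539 / 7813
Availability = 96.493%

96.493%


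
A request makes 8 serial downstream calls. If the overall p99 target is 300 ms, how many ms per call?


Formula: per_stage = total_budget / stages
per_stage = 300 / 8
per_stage = 37.5 ms

37.5 ms


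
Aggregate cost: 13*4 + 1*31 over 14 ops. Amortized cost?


Formula: Amortized cost = Total cost / Operations
Total cost = (13 * 4) + (1 * 31)
Total cost = 52 + 31 = 83
Amortized = 83 / 14 = 5.9286

5.9286


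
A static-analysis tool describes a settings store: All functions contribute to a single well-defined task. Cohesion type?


Reasoning: Best: single purpose
Type: Functional cohesion

Functional cohesion


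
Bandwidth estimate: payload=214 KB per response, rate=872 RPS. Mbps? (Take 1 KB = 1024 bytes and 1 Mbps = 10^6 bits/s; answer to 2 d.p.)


Formula: Mbps = payload_bytes * RPS * 8 / 1e6
Payload per request = 214 KB = 214 * 1024 = 219136 bytes
Total bytes/sec = 219136 * 872 = 191086592
Total bits/sec = 191086592 * 8 = 1528692736
Mbps = 1528692736 / 1e6 = 1528.69

1528.69 Mbps


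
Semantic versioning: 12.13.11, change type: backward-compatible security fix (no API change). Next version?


Current: 12.13.11
Change category: 'backward-compatible security fix (no API change)' → patch bump
SemVer rule: patch bump → increment PATCH (MAJOR and MINOR unchanged)
New: 12.13.12

12.13.12


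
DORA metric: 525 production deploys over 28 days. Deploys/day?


Formula: deployments per day = releases / days
= 525 / 28
= 18.75 deploys/day
(equivalently, 131.25 deploys/week)

18.75 deploys/day


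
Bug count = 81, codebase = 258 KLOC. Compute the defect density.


Defect density = defects / KLOC
Defect density = 81 / 258
Defect density = 0.314 defects/KLOC

0.314 defects/KLOC


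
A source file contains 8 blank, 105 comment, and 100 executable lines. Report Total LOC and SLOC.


Total LOC = blank + comment + code
Total LOC = 8 + 105 + 100 = 213
SLOC (source only) = code = 100

Total LOC: 213, SLOC: 100


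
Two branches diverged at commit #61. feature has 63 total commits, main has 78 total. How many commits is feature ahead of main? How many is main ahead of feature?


Common ancestor: commit #61
feature commits after divergence: 63 - 61 = 2
main commits after divergence: 78 - 61 = 17
feature is 2 commits ahead of main
main is 17 commits ahead of feature

feature ahead: 2, main ahead: 17


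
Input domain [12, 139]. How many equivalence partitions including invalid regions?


Valid range: [12, 139]
Class 1: x < 12 — invalid
Class 2: 12 ≤ x ≤ 139 — valid
Class 3: x > 139 — invalid
Total equivalence classes: 3

3 equivalence classes


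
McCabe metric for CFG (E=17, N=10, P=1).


Formula: V(G) = E - N + 2P
V(G) = 17 - 10 + 2*1
V(G) = 7 + 2
V(G) = 9

9


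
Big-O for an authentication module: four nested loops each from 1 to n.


Reasoning: four levels of nesting
Complexity: O(n^4)

O(n^4)


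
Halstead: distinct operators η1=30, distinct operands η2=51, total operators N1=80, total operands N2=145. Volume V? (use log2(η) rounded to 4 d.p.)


Formula: V = N * log2(η), where N = N1 + N2 and η = η1 + η2
η = 30 + 51 = 81
N = 80 + 145 = 225
log2(81) ≈ 6.3399
V = 225 * 6.3399 = 1426.48

1426.48


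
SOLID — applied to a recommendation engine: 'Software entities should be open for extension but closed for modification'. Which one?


This describes the Open/Closed Principle (OCP)

Open/Closed Principle (OCP)


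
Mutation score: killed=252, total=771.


Mutation score = killed / total * 100
Mutation score = 252 / 771 * 100
Mutation score = 32.68%

32.68%


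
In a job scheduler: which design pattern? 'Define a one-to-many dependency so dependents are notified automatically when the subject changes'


This matches the Observer pattern

Observer


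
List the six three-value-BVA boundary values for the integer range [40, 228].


Range: [40, 228]
Boundaries: just below min, min, min+1, max-1, max, just above max
Values: [39, 40, 41, 227, 228, 229]

[39, 40, 41, 227, 228, 229]


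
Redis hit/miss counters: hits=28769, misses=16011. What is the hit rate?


Formula: hit rate = hits / (hits + misses) * 100
hit rate = 28769 / (28769 + 16011) * 100
hit rate = 28769 / 44780 * 100
hit rate = 64.25%

64.25%


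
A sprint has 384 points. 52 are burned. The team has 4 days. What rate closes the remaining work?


Formula: Required rate = Remaining points / Days left
Remaining = 384 - 52 = 332 points
Required rate = 332 / 4 = 83.0 points/day

83.0 points/day


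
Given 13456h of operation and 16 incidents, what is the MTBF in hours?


Formula: MTBF = Total operating time / Number of failures
MTBF = 13456 / 16
MTBF = 841.0 hours

841.0 hours


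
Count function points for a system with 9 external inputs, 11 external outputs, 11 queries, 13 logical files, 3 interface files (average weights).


UFP = EI*4 + EO*5 + EQ*4 + ILF*10 + EIF*7
UFP = 9*4 + 11*5 + 11*4 + 13*10 + 3*7
UFP = 36 + 55 + 44 + 130 + 21
UFP = 286

286


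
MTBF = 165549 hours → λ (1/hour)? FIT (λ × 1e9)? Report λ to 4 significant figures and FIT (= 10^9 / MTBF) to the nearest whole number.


Formula: λ = 1 / MTBF; FIT = λ × 1e9 = 1e9 / MTBF
λ = 1 / 165549 ≈ 6.041e-06 failures/hour
FIT = 1e9 / 165549 ≈ 6041 failures per 1e9 hours (nearest whole number)

λ = 6.041e-06 /h, FIT = 6041


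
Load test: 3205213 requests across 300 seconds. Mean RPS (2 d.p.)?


Formula: throughput = requests / seconds
throughput = 3205213 / 300
throughput = 10684.04 requests/second

10684.04 requests/second


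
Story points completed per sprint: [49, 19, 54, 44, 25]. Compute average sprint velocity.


Formula: Avg velocity = Total points / Number of sprints
Points: [49, 19, 54, 44, 25]
Sum = 49 + 19 + 54 + 44 + 25 = 191
Avg velocity = 191 / 5 = 38.2 points/sprint

38.2 points/sprint


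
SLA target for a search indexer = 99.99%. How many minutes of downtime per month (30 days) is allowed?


Formula: allowed downtime = period * (100 - SLA) / 100
Period (month (30 days)) = 43200 minutes
Unavailability fraction = (100 - 99.99) / 100
Allowed downtime = 43200 * (100 - 99.99) / 100
Allowed downtime = 4.32 minutes

4.32 minutes
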